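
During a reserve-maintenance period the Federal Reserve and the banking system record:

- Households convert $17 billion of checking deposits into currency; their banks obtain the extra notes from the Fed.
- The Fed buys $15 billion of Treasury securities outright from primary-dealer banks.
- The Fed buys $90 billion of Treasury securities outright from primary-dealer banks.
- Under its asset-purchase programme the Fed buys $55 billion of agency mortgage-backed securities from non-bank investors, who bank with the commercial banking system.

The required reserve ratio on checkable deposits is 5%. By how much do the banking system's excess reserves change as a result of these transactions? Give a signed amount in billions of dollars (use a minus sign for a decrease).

+$141.1 billion

Currency withdrawal $17 billion: reserves −$17B, deposits −$17B.
OMO purchase (from banks) $15 billion: reserves +$15B, deposits 0.
OMO purchase (from banks) $90 billion: reserves +$90B, deposits 0.
Asset purchase (from non-banks) $55 billion: reserves +$55B, deposits +$55B.
Totals: Δreserves = +$143B, Δdeposits = +$38B.
Δrequired reserves = 5% × +$38B = +$1.9B.
Δexcess reserves = Δreserves − Δrequired = +$143B − (+$1.9B) = +$141.1 billion.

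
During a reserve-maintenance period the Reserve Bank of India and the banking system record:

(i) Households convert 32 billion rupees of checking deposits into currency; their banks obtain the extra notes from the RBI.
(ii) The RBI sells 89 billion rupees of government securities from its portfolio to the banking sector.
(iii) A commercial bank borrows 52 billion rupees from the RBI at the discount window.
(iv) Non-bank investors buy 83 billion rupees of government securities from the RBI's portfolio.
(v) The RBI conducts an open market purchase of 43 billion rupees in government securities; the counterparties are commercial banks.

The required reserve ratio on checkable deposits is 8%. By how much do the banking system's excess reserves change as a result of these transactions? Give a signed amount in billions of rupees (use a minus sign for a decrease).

Currency withdrawal 32 billion rupees: reserves −32B, deposits −32B.
OMO sale (to banks) 89 billion rupees: reserves −89B, deposits 0.
Discount-window loan 52 billion rupees: reserves +52B, deposits 0.
Asset sale (to non-banks) 83 billion rupees: reserves −83B, deposits −83B.
OMO purchase (from banks) 43 billion rupees: reserves +43B, deposits 0.
Totals: Δreserves = −109B, Δdeposits = −115B.
Δrequired reserves = 8% × −115B = −9.2B.
Δexcess reserves = Δreserves − Δrequired = −109B − (−9.2B) = -99.8 billion.

-99.8 billion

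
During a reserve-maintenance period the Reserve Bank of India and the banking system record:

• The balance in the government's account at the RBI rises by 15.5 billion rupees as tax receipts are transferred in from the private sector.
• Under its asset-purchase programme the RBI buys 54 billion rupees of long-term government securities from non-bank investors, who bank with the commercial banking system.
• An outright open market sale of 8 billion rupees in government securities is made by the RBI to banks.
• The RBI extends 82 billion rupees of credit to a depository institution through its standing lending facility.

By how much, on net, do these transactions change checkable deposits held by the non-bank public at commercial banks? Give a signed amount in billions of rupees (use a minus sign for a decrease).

Government account inflow 15.5 billion rupees: non-bank counterparties' bank balances fall → −15.5B.
Asset purchase (from non-banks) 54 billion rupees: non-bank counterparties' bank balances rise → +54B.
OMO sale (to banks) 8 billion rupees: the counterparty is a bank, so public deposits are unchanged → 0.
Discount-window loan 82 billion rupees: the counterparty is a bank, so public deposits are unchanged → 0.
Net: −15.5 + 54 + 0 + 0 = +38.5 billion.

+38.5 billion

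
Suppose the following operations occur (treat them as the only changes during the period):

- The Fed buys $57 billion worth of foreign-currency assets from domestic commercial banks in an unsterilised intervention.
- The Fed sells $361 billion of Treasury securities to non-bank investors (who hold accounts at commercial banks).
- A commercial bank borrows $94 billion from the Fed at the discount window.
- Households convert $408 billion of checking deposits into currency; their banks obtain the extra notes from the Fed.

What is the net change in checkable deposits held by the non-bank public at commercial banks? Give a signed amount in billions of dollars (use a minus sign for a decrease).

-$769 billion

Fed balance sheet:
  Assets:      Securities −$361B, Loans to banks +$94B, Foreign assets +$57B
  Liabilities: Bank reserves −$618B, Currency in circulation +$408B
Commercial banking system:
  Assets:      Reserves at CB −$618B, Foreign assets −$57B
  Liabilities: Checkable deposits −$769B, Borrowings from CB +$94B
So the change in checkable deposits held by the non-bank public at commercial banks is -$769 billion.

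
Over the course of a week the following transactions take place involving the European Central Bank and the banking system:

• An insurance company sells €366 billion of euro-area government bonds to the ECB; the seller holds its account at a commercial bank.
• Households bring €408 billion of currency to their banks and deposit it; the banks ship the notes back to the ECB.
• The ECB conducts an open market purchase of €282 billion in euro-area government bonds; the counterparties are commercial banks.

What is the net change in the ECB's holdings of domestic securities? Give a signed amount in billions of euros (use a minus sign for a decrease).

Asset purchase (from non-banks) €366 billion: securities added to the ECB's portfolio → +€366B.
Currency deposit €408 billion: the ECB's securities portfolio is untouched → 0.
OMO purchase (from banks) €282 billion: securities added to the ECB's portfolio → +€282B.
Net: 366 + 0 + 282 = +€648 billion.

+€648 billion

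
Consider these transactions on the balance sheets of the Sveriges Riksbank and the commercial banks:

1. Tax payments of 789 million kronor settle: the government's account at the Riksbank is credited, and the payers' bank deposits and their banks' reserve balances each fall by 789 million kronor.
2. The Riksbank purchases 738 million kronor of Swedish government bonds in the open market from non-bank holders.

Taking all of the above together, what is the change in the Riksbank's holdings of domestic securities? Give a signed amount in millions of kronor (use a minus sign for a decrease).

Government account inflow 789 million kronor: the Riksbank's securities portfolio is untouched → 0.
Asset purchase (from non-banks) 738 million kronor: securities added to the Riksbank's portfolio → +738M.
Net: 0 + 738 = +738 million.

+738 million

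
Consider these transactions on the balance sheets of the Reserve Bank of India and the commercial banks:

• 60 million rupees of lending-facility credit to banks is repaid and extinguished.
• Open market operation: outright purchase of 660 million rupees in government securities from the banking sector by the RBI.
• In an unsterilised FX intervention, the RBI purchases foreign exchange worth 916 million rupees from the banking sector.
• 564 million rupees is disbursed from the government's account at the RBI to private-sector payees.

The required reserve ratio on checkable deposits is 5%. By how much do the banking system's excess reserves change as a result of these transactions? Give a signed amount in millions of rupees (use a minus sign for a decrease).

+2051.8 million

Discount-window repayment 60 million rupees: reserves −60M, deposits 0.
OMO purchase (from banks) 660 million rupees: reserves +660M, deposits 0.
FX purchase 916 million rupees: reserves +916M, deposits 0.
Government spending 564 million rupees: reserves +564M, deposits +564M.
Totals: Δreserves = +2080M, Δdeposits = +564M.
Δrequired reserves = 5% × +564M = +28.2M.
Δexcess reserves = Δreserves − Δrequired = +2080M − (+28.2M) = +2051.8 million.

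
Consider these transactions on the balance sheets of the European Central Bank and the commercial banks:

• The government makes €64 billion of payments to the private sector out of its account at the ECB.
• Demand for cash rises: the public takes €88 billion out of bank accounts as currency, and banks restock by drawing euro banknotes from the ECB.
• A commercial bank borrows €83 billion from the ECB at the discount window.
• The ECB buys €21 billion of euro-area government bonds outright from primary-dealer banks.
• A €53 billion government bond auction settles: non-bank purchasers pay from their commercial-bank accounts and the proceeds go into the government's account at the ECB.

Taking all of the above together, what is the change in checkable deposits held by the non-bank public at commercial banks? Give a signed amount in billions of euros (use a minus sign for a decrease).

ECB balance sheet:
  Assets:      Securities +€21B, Loans to banks +€83B
  Liabilities: Bank reserves +€27B, Currency in circulation +€88B, Government deposits −€11B
Commercial banking system:
  Assets:      Reserves at CB +€27B, Securities −€21B
  Liabilities: Checkable deposits −€77B, Borrowings from CB +€83B
So the change in checkable deposits held by the non-bank public at commercial banks is -€77 billion.

-€77 billion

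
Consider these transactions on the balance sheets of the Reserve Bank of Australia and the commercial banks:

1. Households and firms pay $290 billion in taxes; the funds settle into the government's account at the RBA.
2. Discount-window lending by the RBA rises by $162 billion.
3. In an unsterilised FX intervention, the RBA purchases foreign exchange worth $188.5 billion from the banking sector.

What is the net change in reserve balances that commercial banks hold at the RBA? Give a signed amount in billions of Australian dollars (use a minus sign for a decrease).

+$60.5 billion

RBA balance sheet:
  Assets:      Loans to banks +$162B, Foreign assets +$188.5B
  Liabilities: Bank reserves +$60.5B, Government deposits +$290B
Commercial banking system:
  Assets:      Reserves at CB +$60.5B, Foreign assets −$188.5B
  Liabilities: Checkable deposits −$290B, Borrowings from CB +$162B
So the change in reserve balances that commercial banks hold at the RBA is +$60.5 billion.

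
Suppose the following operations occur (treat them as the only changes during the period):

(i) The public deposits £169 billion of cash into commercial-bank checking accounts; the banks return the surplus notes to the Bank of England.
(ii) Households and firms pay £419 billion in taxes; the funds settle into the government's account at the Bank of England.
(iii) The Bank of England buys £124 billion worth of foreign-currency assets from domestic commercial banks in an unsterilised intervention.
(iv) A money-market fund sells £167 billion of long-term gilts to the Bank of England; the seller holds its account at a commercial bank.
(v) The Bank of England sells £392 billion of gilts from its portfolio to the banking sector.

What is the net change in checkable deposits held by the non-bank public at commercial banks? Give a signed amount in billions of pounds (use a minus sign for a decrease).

Currency deposit £169 billion: non-bank counterparties' bank balances rise → +£169B.
Government account inflow £419 billion: non-bank counterparties' bank balances fall → −£419B.
FX purchase £124 billion: the counterparty is a bank, so public deposits are unchanged → 0.
Asset purchase (from non-banks) £167 billion: non-bank counterparties' bank balances rise → +£167B.
OMO sale (to banks) £392 billion: the counterparty is a bank, so public deposits are unchanged → 0.
Net: 169 − 419 + 0 + 167 + 0 = -£83 billion.

-£83 billion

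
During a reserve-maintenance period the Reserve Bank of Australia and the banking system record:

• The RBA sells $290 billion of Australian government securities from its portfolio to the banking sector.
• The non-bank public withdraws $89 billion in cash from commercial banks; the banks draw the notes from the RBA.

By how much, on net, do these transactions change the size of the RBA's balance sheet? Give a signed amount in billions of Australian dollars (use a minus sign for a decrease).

-$290 billion

OMO sale (to banks) $290 billion: an RBA asset is shed → −$290B.
Currency withdrawal $89 billion: only the composition of liabilities changes → 0.
Net: −290 + 0 = -$290 billion.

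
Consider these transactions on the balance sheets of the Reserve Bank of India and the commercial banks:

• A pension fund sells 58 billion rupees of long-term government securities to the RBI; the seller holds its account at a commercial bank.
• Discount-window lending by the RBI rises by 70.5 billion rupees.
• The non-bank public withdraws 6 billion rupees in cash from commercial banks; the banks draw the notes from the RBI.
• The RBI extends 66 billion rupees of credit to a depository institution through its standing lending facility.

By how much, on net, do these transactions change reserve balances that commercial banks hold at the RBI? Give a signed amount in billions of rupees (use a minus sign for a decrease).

RBI balance sheet:
  Assets:      Securities +58B, Loans to banks +136.5B
  Liabilities: Bank reserves +188.5B, Currency in circulation +6B
So the change in reserve balances that commercial banks hold at the RBI is +188.5 billion.

+188.5 billion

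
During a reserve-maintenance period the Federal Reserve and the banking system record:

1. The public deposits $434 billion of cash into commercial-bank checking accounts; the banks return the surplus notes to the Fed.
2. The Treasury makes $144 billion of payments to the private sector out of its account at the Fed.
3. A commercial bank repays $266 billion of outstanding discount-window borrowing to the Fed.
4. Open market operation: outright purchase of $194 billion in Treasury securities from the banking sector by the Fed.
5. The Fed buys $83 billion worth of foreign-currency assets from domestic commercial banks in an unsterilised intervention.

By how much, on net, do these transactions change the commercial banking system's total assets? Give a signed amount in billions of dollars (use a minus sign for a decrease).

Currency deposit $434 billion: bank balance sheets expand → +$434B.
Government spending $144 billion: bank balance sheets expand → +$144B.
Discount-window repayment $266 billion: bank balance sheets shrink → −$266B.
OMO purchase (from banks) $194 billion: just an asset swap on bank balance sheets → 0.
FX purchase $83 billion: just an asset swap on bank balance sheets → 0.
Net: 434 + 144 − 266 + 0 + 0 = +$312 billion.

+$312 billion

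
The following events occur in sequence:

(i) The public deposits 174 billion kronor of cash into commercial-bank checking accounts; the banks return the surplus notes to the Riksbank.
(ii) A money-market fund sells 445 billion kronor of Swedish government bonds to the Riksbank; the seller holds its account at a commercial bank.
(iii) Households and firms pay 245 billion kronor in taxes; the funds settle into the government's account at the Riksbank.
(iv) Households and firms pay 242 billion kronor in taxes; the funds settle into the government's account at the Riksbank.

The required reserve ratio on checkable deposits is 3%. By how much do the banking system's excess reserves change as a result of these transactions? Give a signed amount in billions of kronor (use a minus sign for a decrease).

+128.04 billion

Currency deposit 174 billion kronor: reserves +174B, deposits +174B.
Asset purchase (from non-banks) 445 billion kronor: reserves +445B, deposits +445B.
Government account inflow 245 billion kronor: reserves −245B, deposits −245B.
Government account inflow 242 billion kronor: reserves −242B, deposits −242B.
Totals: Δreserves = +132B, Δdeposits = +132B.
Δrequired reserves = 3% × +132B = +3.96B.
Δexcess reserves = Δreserves − Δrequired = +132B − (+3.96B) = +128.04 billion.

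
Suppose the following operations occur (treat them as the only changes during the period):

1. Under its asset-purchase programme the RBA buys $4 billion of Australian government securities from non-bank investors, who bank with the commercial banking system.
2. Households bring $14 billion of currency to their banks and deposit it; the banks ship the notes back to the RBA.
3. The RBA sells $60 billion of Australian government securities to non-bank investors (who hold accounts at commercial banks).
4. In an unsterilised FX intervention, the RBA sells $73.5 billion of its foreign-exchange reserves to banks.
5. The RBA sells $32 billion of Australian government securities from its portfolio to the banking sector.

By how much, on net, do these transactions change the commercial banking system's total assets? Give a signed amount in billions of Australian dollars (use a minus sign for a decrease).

-$42 billion

Asset purchase (from non-banks) $4 billion: bank balance sheets expand → +$4B.
Currency deposit $14 billion: bank balance sheets expand → +$14B.
Asset sale (to non-banks) $60 billion: bank balance sheets shrink → −$60B.
FX sale $73.5 billion: just an asset swap on bank balance sheets → 0.
OMO sale (to banks) $32 billion: just an asset swap on bank balance sheets → 0.
Net: 4 + 14 − 60 + 0 + 0 = -$42 billion.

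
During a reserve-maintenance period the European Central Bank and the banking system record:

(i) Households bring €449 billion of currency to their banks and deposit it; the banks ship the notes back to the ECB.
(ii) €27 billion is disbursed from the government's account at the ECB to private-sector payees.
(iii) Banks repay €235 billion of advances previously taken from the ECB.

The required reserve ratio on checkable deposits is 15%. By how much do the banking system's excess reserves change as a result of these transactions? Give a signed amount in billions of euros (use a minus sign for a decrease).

+€169.6 billion

Currency deposit €449 billion: reserves +€449B, deposits +€449B.
Government spending €27 billion: reserves +€27B, deposits +€27B.
Discount-window repayment €235 billion: reserves −€235B, deposits 0.
Totals: Δreserves = +€241B, Δdeposits = +€476B.
Δrequired reserves = 15% × +€476B = +€71.4B.
Δexcess reserves = Δreserves − Δrequired = +€241B − (+€71.4B) = +€169.6 billion.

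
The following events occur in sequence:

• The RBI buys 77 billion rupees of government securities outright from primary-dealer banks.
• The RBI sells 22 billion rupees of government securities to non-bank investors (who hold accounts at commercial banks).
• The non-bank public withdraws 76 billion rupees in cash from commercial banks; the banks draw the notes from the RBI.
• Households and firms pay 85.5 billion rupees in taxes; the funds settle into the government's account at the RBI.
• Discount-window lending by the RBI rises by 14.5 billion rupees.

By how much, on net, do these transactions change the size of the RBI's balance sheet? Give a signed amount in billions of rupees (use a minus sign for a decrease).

OMO purchase (from banks) 77 billion rupees: an RBI asset is acquired → +77B.
Asset sale (to non-banks) 22 billion rupees: an RBI asset is shed → −22B.
Currency withdrawal 76 billion rupees: only the composition of liabilities changes → 0.
Government account inflow 85.5 billion rupees: only the composition of liabilities changes → 0.
Discount-window loan 14.5 billion rupees: an RBI asset is acquired → +14.5B.
Net: 77 − 22 + 0 + 0 + 14.5 = +69.5 billion.

+69.5 billion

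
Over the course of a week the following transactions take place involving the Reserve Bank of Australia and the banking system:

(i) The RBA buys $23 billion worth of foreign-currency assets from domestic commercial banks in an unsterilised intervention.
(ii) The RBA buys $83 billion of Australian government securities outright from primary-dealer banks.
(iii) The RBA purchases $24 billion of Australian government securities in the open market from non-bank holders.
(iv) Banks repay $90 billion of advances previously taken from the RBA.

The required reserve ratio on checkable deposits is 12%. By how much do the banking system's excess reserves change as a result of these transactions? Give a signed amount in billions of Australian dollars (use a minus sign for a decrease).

FX purchase $23 billion: reserves +$23B, deposits 0.
OMO purchase (from banks) $83 billion: reserves +$83B, deposits 0.
Asset purchase (from non-banks) $24 billion: reserves +$24B, deposits +$24B.
Discount-window repayment $90 billion: reserves −$90B, deposits 0.
Totals: Δreserves = +$40B, Δdeposits = +$24B.
Δrequired reserves = 12% × +$24B = +$2.88B.
Δexcess reserves = Δreserves − Δrequired = +$40B − (+$2.88B) = +$37.12 billion.

+$37.12 billion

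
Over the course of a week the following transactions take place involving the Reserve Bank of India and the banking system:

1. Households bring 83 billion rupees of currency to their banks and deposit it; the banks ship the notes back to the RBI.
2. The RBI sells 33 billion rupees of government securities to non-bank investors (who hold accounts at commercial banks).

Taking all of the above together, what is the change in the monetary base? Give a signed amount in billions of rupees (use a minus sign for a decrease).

-33 billion

RBI balance sheet:
  Assets:      Securities −33B
  Liabilities: Bank reserves +50B, Currency in circulation −83B
Monetary base = currency + reserves: −83B + (+50B) = -33 billion.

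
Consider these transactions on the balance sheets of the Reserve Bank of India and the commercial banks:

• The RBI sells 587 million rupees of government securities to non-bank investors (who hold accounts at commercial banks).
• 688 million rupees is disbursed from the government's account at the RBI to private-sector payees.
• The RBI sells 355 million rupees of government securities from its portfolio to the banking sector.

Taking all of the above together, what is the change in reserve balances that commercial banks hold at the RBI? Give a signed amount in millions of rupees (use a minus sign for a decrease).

Asset sale (to non-banks) 587 million rupees: the non-bank buyers' banks settle from reserves → −587M.
Government spending 688 million rupees: government payments flow into bank reserve accounts → +688M.
OMO sale (to banks) 355 million rupees: the buying banks pay out of their reserve balances → −355M.
Net: −587 + 688 − 355 = -254 million.

-254 million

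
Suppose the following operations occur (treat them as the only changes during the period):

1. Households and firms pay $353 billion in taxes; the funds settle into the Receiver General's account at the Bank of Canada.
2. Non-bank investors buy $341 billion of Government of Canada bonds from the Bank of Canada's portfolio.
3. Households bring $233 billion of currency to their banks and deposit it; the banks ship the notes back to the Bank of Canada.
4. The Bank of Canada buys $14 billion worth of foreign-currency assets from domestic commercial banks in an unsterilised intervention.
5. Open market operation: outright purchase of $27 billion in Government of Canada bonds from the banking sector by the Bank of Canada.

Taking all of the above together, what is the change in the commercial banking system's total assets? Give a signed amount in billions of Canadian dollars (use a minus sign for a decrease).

Government account inflow $353 billion: bank balance sheets shrink → −$353B.
Asset sale (to non-banks) $341 billion: bank balance sheets shrink → −$341B.
Currency deposit $233 billion: bank balance sheets expand → +$233B.
FX purchase $14 billion: just an asset swap on bank balance sheets → 0.
OMO purchase (from banks) $27 billion: just an asset swap on bank balance sheets → 0.
Net: −353 − 341 + 233 + 0 + 0 = -$461 billion.

-$461 billion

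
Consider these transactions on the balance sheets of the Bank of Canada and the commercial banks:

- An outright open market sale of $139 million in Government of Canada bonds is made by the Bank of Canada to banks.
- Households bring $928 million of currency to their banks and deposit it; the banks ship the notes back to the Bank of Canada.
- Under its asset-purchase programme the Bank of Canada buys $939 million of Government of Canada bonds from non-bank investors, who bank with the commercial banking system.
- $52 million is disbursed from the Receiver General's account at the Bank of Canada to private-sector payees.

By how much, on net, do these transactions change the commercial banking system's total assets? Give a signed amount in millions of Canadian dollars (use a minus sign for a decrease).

OMO sale (to banks) $139 million: just an asset swap on bank balance sheets → 0.
Currency deposit $928 million: bank balance sheets expand → +$928M.
Asset purchase (from non-banks) $939 million: bank balance sheets expand → +$939M.
Government spending $52 million: bank balance sheets expand → +$52M.
Net: 0 + 928 + 939 + 52 = +$1919 million.

+$1919 million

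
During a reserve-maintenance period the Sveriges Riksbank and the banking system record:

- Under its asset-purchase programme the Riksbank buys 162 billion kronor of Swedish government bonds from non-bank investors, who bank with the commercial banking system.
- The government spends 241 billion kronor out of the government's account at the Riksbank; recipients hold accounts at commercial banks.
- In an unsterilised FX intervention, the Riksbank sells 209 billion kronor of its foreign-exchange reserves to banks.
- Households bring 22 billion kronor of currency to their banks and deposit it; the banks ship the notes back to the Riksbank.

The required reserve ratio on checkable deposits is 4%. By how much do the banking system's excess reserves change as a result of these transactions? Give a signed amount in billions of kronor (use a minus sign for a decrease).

+199 billion

Asset purchase (from non-banks) 162 billion kronor: reserves +162B, deposits +162B.
Government spending 241 billion kronor: reserves +241B, deposits +241B.
FX sale 209 billion kronor: reserves −209B, deposits 0.
Currency deposit 22 billion kronor: reserves +22B, deposits +22B.
Totals: Δreserves = +216B, Δdeposits = +425B.
Δrequired reserves = 4% × +425B = +17B.
Δexcess reserves = Δreserves − Δrequired = +216B − (+17B) = +199 billion.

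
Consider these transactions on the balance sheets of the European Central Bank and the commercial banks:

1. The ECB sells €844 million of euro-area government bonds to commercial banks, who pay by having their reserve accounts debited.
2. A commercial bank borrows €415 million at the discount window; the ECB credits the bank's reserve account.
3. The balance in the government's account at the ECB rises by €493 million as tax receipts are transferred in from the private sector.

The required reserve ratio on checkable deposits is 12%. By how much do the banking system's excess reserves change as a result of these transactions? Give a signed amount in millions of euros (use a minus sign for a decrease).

OMO sale (to banks) €844 million: reserves −€844M, deposits 0.
Discount-window loan €415 million: reserves +€415M, deposits 0.
Government account inflow €493 million: reserves −€493M, deposits −€493M.
Totals: Δreserves = −€922M, Δdeposits = −€493M.
Δrequired reserves = 12% × −€493M = −€59.16M.
Δexcess reserves = Δreserves − Δrequired = −€922M − (−€59.16M) = -€862.84 million.

-€862.84 million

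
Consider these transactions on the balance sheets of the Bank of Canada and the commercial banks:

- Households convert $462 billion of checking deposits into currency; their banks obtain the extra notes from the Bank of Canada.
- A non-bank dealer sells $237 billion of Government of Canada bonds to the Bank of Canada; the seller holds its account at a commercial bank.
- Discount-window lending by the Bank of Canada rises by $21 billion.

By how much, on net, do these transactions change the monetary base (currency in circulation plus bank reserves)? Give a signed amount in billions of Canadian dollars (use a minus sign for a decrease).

+$258 billion

Bank of Canada balance sheet:
  Assets:      Securities +$237B, Loans to banks +$21B
  Liabilities: Bank reserves −$204B, Currency in circulation +$462B
Monetary base = currency + reserves: +$462B + (−$204B) = +$258 billion.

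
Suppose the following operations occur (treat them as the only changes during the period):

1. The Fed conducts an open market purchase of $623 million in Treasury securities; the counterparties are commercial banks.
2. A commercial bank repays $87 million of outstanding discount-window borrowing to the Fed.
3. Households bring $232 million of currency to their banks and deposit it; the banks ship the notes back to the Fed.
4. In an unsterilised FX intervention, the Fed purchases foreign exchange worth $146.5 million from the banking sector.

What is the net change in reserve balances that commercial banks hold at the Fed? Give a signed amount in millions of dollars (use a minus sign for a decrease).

OMO purchase (from banks) $623 million: the Fed pays by crediting reserve accounts → +$623M.
Discount-window repayment $87 million: repayment is debited from reserves → −$87M.
Currency deposit $232 million: returned notes are swapped for reserve credit → +$232M.
FX purchase $146.5 million: the Fed pays by crediting reserve accounts → +$146.5M.
Net: 623 − 87 + 232 + 146.5 = +$914.5 million.

+$914.5 million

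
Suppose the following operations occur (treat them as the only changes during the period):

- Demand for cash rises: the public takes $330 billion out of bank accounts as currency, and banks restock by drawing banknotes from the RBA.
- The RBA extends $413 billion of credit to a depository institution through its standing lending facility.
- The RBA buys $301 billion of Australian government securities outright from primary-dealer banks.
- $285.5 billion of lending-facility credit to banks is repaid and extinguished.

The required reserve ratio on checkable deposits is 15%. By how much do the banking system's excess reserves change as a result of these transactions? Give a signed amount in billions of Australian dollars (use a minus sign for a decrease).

Currency withdrawal $330 billion: reserves −$330B, deposits −$330B.
Discount-window loan $413 billion: reserves +$413B, deposits 0.
OMO purchase (from banks) $301 billion: reserves +$301B, deposits 0.
Discount-window repayment $285.5 billion: reserves −$285.5B, deposits 0.
Totals: Δreserves = +$98.5B, Δdeposits = −$330B.
Δrequired reserves = 15% × −$330B = −$49.5B.
Δexcess reserves = Δreserves − Δrequired = +$98.5B − (−$49.5B) = +$148 billion.

+$148 billion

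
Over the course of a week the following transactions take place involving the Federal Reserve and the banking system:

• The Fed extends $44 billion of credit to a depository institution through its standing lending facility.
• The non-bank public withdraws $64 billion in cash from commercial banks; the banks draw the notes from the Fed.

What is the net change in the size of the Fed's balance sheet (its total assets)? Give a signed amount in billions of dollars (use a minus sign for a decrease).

+$44 billion

Fed balance sheet:
  Assets:      Loans to banks +$44B
  Liabilities: Bank reserves −$20B, Currency in circulation +$64B
Commercial banking system:
  Assets:      Reserves at CB −$20B
  Liabilities: Checkable deposits −$64B, Borrowings from CB +$44B
Change in total Fed assets = +$44 billion.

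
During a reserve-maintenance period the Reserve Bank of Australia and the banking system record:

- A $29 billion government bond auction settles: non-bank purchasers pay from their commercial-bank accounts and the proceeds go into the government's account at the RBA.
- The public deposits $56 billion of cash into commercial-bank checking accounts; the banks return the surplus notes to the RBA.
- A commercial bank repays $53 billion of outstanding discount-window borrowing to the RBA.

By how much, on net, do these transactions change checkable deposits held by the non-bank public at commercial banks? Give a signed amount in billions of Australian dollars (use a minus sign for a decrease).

Government account inflow $29 billion: non-bank counterparties' bank balances fall → −$29B.
Currency deposit $56 billion: non-bank counterparties' bank balances rise → +$56B.
Discount-window repayment $53 billion: the counterparty is a bank, so public deposits are unchanged → 0.
Net: −29 + 56 + 0 = +$27 billion.

+$27 billion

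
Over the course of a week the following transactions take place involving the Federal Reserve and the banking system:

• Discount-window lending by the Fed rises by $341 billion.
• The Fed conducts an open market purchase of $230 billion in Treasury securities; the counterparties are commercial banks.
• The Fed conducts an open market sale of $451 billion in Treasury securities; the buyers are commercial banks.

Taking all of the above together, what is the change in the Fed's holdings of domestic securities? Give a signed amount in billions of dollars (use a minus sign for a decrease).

-$221 billion

Fed balance sheet:
  Assets:      Securities −$221B, Loans to banks +$341B
  Liabilities: Bank reserves +$120B
So the change in the Fed's holdings of domestic securities is -$221 billion.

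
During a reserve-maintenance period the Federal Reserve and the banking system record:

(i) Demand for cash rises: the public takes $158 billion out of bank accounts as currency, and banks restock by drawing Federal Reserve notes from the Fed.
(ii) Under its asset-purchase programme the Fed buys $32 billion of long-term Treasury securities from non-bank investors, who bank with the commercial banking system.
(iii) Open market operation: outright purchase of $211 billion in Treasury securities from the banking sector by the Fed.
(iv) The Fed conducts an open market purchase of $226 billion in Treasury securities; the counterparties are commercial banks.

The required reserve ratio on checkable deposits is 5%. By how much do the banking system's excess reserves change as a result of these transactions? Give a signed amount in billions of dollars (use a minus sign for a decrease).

+$317.3 billion

Currency withdrawal $158 billion: reserves −$158B, deposits −$158B.
Asset purchase (from non-banks) $32 billion: reserves +$32B, deposits +$32B.
OMO purchase (from banks) $211 billion: reserves +$211B, deposits 0.
OMO purchase (from banks) $226 billion: reserves +$226B, deposits 0.
Totals: Δreserves = +$311B, Δdeposits = −$126B.
Δrequired reserves = 5% × −$126B = −$6.3B.
Δexcess reserves = Δreserves − Δrequired = +$311B − (−$6.3B) = +$317.3 billion.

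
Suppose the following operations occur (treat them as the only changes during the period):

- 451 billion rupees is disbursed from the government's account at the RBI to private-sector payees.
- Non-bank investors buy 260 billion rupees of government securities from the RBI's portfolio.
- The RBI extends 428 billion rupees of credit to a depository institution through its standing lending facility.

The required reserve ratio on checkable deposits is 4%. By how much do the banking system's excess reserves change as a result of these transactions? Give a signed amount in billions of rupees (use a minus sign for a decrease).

Government spending 451 billion rupees: reserves +451B, deposits +451B.
Asset sale (to non-banks) 260 billion rupees: reserves −260B, deposits −260B.
Discount-window loan 428 billion rupees: reserves +428B, deposits 0.
Totals: Δreserves = +619B, Δdeposits = +191B.
Δrequired reserves = 4% × +191B = +7.64B.
Δexcess reserves = Δreserves − Δrequired = +619B − (+7.64B) = +611.36 billion.

+611.36 billion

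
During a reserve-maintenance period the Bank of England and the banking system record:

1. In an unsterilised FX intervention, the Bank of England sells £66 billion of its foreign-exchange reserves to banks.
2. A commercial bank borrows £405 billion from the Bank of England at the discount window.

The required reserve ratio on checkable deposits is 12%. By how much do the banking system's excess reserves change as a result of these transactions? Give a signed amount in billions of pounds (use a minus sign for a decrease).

+£339 billion

FX sale £66 billion: reserves −£66B, deposits 0.
Discount-window loan £405 billion: reserves +£405B, deposits 0.
Totals: Δreserves = +£339B, Δdeposits = 0.
Δrequired reserves = 12% × 0 = 0.
Δexcess reserves = Δreserves − Δrequired = +£339B − (0) = +£339 billion.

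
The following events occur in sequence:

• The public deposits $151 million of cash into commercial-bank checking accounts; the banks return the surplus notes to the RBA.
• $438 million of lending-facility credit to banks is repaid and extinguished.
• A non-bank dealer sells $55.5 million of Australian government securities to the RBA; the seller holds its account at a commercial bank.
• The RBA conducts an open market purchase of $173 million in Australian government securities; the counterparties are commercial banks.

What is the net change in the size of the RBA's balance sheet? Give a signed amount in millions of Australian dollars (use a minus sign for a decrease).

-$209.5 million

Currency deposit $151 million: only the composition of liabilities changes → 0.
Discount-window repayment $438 million: an RBA asset is shed → −$438M.
Asset purchase (from non-banks) $55.5 million: an RBA asset is acquired → +$55.5M.
OMO purchase (from banks) $173 million: an RBA asset is acquired → +$173M.
Net: 0 − 438 + 55.5 + 173 = -$209.5 million.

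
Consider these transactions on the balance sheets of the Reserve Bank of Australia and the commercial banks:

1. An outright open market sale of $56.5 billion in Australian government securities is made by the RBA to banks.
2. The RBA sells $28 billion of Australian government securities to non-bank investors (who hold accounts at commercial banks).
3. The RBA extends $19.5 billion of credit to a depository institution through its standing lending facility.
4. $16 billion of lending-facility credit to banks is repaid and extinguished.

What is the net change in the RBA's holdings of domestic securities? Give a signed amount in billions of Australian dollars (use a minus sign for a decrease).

-$84.5 billion

RBA balance sheet:
  Assets:      Securities −$84.5B, Loans to banks +$3.5B
  Liabilities: Bank reserves −$81B
So the change in the RBA's holdings of domestic securities is -$84.5 billion.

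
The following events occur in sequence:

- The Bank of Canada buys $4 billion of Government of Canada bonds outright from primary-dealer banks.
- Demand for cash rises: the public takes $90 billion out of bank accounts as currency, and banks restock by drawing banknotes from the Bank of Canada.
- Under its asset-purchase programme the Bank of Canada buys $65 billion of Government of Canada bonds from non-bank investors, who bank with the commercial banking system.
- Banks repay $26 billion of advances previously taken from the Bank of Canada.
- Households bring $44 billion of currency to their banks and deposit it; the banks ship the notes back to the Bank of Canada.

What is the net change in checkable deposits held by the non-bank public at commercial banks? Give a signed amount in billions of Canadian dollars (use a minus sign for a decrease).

Bank of Canada balance sheet:
  Assets:      Securities +$69B, Loans to banks −$26B
  Liabilities: Bank reserves −$3B, Currency in circulation +$46B
Commercial banking system:
  Assets:      Reserves at CB −$3B, Securities −$4B
  Liabilities: Checkable deposits +$19B, Borrowings from CB −$26B
So the change in checkable deposits held by the non-bank public at commercial banks is +$19 billion.

+$19 billion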